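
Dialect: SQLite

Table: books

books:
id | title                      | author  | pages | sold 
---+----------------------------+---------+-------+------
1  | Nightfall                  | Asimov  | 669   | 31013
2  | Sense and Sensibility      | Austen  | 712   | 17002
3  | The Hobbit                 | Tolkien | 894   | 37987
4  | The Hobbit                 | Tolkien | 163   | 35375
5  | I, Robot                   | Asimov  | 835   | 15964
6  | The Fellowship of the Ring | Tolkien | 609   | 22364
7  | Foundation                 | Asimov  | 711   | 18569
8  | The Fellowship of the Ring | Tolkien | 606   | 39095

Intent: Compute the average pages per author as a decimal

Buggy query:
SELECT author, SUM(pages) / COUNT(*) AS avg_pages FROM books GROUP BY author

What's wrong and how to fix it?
Bug: Both operands are integers, so '/' performs integer division and truncates

Fix: Cast one side to REAL so the division keeps the fractional part

Corrected query:
SELECT author, SUM(pages) * 1.0 / COUNT(*) AS avg_pages FROM books GROUP BY author

Result:
author  | avg_pages 
--------+-----------
Asimov  | 738.333333
Austen  | 712       
Tolkien | 568       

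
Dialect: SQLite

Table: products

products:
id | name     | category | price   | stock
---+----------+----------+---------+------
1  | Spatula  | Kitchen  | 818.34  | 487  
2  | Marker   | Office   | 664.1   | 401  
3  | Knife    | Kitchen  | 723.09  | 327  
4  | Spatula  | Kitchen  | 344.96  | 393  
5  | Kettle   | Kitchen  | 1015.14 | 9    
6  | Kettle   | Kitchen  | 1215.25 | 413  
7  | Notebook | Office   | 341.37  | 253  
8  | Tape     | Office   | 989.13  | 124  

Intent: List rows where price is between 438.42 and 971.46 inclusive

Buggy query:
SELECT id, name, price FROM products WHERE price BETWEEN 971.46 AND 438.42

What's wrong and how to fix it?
Bug: The bounds are reversed; BETWEEN a AND b requires a <= b to match anything

Fix: Write BETWEEN 438.42 AND 971.46

Corrected query:
SELECT id, name, price FROM products WHERE price BETWEEN 438.42 AND 971.46

Result:
id | name    | price 
---+---------+-------
1  | Spatula | 818.34
2  | Marker  | 664.1 
3  | Knife   | 723.09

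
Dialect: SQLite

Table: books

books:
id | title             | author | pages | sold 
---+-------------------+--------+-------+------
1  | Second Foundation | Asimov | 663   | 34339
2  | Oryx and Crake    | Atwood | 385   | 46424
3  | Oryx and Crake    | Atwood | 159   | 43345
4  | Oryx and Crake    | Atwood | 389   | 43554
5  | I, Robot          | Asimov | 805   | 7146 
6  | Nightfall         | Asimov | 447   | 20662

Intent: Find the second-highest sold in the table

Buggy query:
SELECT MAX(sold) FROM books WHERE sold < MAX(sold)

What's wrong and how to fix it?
Bug: MAX(sold) on the right of the comparison is an aggregate-in-WHERE error

Fix: Put the inner MAX in a scalar subquery

Corrected query:
SELECT MAX(sold) FROM books WHERE sold < (SELECT MAX(sold) FROM books)

Result:
MAX(sold)
---------
43554    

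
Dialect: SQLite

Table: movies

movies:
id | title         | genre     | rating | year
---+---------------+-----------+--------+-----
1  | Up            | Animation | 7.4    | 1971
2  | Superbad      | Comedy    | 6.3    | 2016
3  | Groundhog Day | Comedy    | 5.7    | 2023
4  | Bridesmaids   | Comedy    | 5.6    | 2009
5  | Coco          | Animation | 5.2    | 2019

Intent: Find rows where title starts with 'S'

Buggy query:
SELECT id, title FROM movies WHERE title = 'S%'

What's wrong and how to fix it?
Bug: '=' compares the literal string including the % character; pattern matching needs LIKE

Fix: Replace '=' with LIKE so 'S%' is treated as a pattern

Corrected query:
SELECT id, title FROM movies WHERE title LIKE 'S%'

Result:
id | title   
---+---------
2  | Superbad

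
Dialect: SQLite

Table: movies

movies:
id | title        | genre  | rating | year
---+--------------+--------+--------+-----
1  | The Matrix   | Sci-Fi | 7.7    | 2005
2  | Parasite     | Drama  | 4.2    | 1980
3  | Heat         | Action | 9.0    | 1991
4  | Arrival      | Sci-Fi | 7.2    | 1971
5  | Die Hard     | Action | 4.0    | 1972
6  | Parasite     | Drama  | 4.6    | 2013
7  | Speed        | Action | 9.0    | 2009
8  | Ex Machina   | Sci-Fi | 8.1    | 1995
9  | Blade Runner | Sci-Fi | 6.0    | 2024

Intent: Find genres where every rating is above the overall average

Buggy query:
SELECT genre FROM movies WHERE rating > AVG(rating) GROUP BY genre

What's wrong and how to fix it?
Bug: AVG() is an aggregate; it can't sit directly in WHERE

Fix: Compute the overall average in a scalar subquery and compare each group's MIN against it in HAVING

Corrected query:
SELECT genre FROM movies GROUP BY genre HAVING MIN(rating) > (SELECT AVG(rating) FROM movies)

Result:
(no rows)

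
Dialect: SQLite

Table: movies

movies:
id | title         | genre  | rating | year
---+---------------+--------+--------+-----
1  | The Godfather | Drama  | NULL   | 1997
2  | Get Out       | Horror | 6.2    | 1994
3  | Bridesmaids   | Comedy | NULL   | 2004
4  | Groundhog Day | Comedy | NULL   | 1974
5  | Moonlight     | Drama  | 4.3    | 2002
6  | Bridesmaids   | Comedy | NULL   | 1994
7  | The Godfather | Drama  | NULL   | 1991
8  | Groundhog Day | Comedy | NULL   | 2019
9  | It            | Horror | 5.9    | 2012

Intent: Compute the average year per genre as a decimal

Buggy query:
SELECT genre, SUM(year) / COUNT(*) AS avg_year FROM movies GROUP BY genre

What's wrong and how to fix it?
Bug: SUM(year) and COUNT(*) are both integers; the division truncates the fractional part

Fix: Multiply by 1.0 (or CAST to REAL) to force floating-point division

Corrected query:
SELECT genre, SUM(year) * 1.0 / COUNT(*) AS avg_year FROM movies GROUP BY genre

Result:
genre  | avg_year   
-------+------------
Comedy | 1997.75    
Drama  | 1996.666667
Horror | 2003       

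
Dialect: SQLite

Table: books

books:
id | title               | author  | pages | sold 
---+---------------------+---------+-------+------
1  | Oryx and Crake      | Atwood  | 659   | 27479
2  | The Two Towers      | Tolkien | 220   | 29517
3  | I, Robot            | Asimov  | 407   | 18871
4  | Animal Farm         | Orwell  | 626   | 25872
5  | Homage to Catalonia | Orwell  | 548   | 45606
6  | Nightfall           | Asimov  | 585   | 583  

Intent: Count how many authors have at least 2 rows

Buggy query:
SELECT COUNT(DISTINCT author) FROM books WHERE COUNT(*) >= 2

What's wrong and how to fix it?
Bug: WHERE filters individual rows, not groups, so a group-level COUNT is invalid there

Fix: Group first with HAVING COUNT(*) >= 2, then COUNT the resulting groups

Corrected query:
SELECT COUNT(*) FROM (SELECT author FROM books GROUP BY author HAVING COUNT(*) >= 2)

Result:
COUNT(*)
--------
2       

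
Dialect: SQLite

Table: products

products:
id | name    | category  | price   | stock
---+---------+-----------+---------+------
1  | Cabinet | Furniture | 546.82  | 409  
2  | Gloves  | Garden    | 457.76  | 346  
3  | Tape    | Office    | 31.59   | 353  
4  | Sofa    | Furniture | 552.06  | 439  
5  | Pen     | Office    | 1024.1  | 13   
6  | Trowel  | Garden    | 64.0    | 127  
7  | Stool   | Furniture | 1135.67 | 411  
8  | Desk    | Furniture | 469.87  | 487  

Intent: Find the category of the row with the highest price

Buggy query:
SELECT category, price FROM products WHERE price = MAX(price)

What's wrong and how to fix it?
Bug: WHERE is evaluated per row; an aggregate over the whole table isn't defined there

Fix: Wrap MAX in a scalar subquery so WHERE compares against a single value

Corrected query:
SELECT category, price FROM products WHERE price = (SELECT MAX(price) FROM products)

Result:
category  | price  
----------+--------
Furniture | 1135.67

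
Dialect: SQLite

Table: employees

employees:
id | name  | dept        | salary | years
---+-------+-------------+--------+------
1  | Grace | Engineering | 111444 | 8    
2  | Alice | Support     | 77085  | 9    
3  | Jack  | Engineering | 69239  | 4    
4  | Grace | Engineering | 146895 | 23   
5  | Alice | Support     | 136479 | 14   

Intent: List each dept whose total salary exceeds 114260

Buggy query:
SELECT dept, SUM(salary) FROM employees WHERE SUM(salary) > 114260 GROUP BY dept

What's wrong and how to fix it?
Bug: SUM(salary) is an aggregate, but WHERE filters rows before aggregation

Fix: Move the aggregate condition to a HAVING clause

Corrected query:
SELECT dept, SUM(salary) FROM employees GROUP BY dept HAVING SUM(salary) > 114260

Result:
dept        | SUM(salary)
------------+------------
Engineering | 327578     
Support     | 213564     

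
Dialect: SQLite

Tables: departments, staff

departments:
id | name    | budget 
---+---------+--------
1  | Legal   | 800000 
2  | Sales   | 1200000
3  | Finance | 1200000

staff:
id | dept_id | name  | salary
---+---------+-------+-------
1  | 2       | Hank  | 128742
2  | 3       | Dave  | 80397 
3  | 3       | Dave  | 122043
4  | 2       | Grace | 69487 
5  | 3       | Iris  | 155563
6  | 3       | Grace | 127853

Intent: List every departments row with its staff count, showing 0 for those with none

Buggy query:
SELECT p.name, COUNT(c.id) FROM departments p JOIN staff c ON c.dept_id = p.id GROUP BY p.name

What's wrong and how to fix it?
Bug: An inner join excludes parents with zero children

Fix: Switch to LEFT JOIN to retain unmatched parent rows

Corrected query:
SELECT p.name, COUNT(c.id) FROM departments p LEFT JOIN staff c ON c.dept_id = p.id GROUP BY p.name

Result:
name    | COUNT(c.id)
--------+------------
Finance | 4          
Legal   | 0          
Sales   | 2          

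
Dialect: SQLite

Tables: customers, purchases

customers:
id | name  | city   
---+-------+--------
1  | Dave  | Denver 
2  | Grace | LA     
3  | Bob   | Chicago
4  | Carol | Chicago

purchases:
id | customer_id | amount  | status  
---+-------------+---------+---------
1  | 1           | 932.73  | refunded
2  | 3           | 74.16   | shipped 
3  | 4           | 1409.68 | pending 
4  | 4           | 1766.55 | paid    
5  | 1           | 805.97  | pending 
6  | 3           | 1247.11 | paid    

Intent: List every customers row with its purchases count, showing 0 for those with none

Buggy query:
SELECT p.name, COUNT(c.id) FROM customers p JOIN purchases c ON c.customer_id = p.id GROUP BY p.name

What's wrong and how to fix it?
Bug: INNER JOIN drops customers rows that have no matching purchases rows

Fix: Switch to LEFT JOIN to retain unmatched parent rows

Corrected query:
SELECT p.name, COUNT(c.id) FROM customers p LEFT JOIN purchases c ON c.customer_id = p.id GROUP BY p.name

Result:
name  | COUNT(c.id)
------+------------
Bob   | 2          
Carol | 2          
Dave  | 2          
Grace | 0          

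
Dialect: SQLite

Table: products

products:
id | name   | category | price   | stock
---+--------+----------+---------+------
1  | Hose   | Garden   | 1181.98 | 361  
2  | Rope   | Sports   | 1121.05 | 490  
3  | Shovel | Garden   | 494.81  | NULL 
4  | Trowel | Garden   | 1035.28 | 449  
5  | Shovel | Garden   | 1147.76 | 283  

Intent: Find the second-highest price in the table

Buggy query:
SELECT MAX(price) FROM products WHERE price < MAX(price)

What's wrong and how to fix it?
Bug: MAX(price) on the right of the comparison is an aggregate-in-WHERE error

Fix: Compute the overall MAX in a subquery, then take MAX of rows below it

Corrected query:
SELECT MAX(price) FROM products WHERE price < (SELECT MAX(price) FROM products)

Result:
MAX(price)
----------
1147.76   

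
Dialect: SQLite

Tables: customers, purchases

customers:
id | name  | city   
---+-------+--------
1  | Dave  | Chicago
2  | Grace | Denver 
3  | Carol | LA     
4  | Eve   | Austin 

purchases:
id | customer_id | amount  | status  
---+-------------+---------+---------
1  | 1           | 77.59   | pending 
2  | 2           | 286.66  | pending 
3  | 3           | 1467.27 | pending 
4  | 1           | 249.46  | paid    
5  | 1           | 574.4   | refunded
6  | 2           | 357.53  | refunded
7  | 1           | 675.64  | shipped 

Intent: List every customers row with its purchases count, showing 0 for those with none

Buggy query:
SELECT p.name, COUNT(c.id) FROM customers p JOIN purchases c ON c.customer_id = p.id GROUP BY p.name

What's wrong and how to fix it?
Bug: An inner join excludes parents with zero children

Fix: Switch to LEFT JOIN to retain unmatched parent rows

Corrected query:
SELECT p.name, COUNT(c.id) FROM customers p LEFT JOIN purchases c ON c.customer_id = p.id GROUP BY p.name

Result:
name  | COUNT(c.id)
------+------------
Carol | 1          
Dave  | 4          
Eve   | 0          
Grace | 2          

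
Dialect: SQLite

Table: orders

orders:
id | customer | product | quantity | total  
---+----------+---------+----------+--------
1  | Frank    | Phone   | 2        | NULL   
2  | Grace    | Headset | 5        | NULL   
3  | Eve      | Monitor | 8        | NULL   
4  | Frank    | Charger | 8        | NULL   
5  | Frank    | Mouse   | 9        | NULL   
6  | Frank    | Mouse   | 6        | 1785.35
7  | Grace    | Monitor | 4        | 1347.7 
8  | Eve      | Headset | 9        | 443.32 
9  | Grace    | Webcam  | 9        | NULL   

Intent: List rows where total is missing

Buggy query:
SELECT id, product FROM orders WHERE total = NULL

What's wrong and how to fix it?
Bug: '= NULL' is always unknown in SQL three-valued logic, so no rows match

Fix: Use IS NULL to test for NULL

Corrected query:
SELECT id, product FROM orders WHERE total IS NULL

Result:
id | product
---+--------
1  | Phone  
2  | Headset
3  | Monitor
4  | Charger
5  | Mouse  
9  | Webcam 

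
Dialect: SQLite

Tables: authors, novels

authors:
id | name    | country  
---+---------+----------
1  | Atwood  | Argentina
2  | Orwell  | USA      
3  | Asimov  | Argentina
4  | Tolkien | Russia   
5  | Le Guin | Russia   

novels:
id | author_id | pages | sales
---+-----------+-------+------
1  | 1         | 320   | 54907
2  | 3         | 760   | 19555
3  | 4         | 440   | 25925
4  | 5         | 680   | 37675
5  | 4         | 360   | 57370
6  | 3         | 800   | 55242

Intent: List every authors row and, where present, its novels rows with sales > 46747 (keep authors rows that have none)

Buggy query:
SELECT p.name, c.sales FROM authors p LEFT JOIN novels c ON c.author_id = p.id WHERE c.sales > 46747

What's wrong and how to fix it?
Bug: A WHERE condition on the right-hand table after LEFT JOIN drops unmatched parents

Fix: Move the right-table condition into the ON clause so unmatched parents are kept

Corrected query:
SELECT p.name, c.sales FROM authors p LEFT JOIN novels c ON c.author_id = p.id AND c.sales > 46747

Result:
name    | sales
--------+------
Atwood  | 54907
Orwell  | NULL 
Asimov  | 55242
Tolkien | 57370
Le Guin | NULL 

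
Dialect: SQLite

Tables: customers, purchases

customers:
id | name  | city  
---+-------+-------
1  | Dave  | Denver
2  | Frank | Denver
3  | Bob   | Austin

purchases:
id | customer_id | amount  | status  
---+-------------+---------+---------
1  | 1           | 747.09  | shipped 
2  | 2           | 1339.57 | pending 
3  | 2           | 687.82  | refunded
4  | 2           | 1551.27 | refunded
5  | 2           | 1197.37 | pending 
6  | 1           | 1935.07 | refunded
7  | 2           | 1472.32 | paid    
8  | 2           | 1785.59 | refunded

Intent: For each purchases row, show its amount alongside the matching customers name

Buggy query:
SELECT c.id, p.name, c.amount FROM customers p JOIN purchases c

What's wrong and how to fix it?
Bug: Missing join condition: each purchases row is matched to all customers rows instead of just its own

Fix: Specify the join condition linking the foreign key to the parent id

Corrected query:
SELECT c.id, p.name, c.amount FROM customers p JOIN purchases c ON c.customer_id = p.id

Result:
id | name  | amount 
---+-------+--------
1  | Dave  | 747.09 
2  | Frank | 1339.57
3  | Frank | 687.82 
4  | Frank | 1551.27
5  | Frank | 1197.37
6  | Dave  | 1935.07
7  | Frank | 1472.32
8  | Frank | 1785.59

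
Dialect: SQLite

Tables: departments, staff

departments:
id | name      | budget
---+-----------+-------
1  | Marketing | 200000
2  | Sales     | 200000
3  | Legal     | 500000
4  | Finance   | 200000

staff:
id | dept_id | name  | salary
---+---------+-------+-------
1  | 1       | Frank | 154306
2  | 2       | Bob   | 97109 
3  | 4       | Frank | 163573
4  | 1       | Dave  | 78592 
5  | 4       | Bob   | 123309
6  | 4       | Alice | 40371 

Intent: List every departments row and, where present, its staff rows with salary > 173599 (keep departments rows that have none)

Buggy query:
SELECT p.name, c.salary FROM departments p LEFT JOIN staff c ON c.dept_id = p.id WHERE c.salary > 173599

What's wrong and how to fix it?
Bug: Filtering c.salary in WHERE discards the NULL rows produced by LEFT JOIN, turning it into an inner join

Fix: Put 'c.salary > 173599' in the JOIN's ON clause instead of WHERE

Corrected query:
SELECT p.name, c.salary FROM departments p LEFT JOIN staff c ON c.dept_id = p.id AND c.salary > 173599

Result:
name      | salary
----------+-------
Marketing | NULL  
Sales     | NULL  
Legal     | NULL  
Finance   | NULL  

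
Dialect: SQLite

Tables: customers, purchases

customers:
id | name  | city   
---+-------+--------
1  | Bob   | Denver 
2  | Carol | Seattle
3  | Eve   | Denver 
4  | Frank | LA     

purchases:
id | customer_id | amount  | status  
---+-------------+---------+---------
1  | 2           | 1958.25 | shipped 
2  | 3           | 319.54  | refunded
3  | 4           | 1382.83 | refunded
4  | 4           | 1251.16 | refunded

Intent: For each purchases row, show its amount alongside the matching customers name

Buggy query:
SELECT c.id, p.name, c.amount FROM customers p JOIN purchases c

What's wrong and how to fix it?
Bug: Missing join condition: each purchases row is matched to all customers rows instead of just its own

Fix: Add ON c.customer_id = p.id to the JOIN

Corrected query:
SELECT c.id, p.name, c.amount FROM customers p JOIN purchases c ON c.customer_id = p.id

Result:
id | name  | amount 
---+-------+--------
1  | Carol | 1958.25
2  | Eve   | 319.54 
3  | Frank | 1382.83
4  | Frank | 1251.16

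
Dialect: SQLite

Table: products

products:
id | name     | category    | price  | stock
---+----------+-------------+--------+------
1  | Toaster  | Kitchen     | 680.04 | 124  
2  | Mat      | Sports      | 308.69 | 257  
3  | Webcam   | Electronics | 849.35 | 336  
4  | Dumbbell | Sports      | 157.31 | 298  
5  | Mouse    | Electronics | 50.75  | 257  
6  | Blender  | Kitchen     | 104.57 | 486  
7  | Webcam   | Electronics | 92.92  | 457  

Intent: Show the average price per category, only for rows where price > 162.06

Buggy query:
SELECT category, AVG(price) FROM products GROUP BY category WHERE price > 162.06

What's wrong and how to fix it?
Bug: WHERE cannot follow GROUP BY

Fix: Move the WHERE clause before GROUP BY

Corrected query:
SELECT category, AVG(price) FROM products WHERE price > 162.06 GROUP BY category

Result:
category    | AVG(price)
------------+-----------
Electronics | 849.35    
Kitchen     | 680.04    
Sports      | 308.69    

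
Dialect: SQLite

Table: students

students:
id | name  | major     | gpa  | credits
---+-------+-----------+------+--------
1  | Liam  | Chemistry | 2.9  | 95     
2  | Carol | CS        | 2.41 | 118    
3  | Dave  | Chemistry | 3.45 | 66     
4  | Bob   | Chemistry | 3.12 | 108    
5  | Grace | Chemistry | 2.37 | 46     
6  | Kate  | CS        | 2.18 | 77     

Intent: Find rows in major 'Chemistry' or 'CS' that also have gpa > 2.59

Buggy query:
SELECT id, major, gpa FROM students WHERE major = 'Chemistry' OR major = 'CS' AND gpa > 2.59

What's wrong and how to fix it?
Bug: Without parentheses, AND is evaluated before OR, so the gpa filter only applies to the 'CS' branch

Fix: Group the OR with parentheses (or use IN), then AND the threshold

Corrected query:
SELECT id, major, gpa FROM students WHERE (major = 'Chemistry' OR major = 'CS') AND gpa > 2.59

Result:
id | major     | gpa 
---+-----------+-----
1  | Chemistry | 2.9 
3  | Chemistry | 3.45
4  | Chemistry | 3.12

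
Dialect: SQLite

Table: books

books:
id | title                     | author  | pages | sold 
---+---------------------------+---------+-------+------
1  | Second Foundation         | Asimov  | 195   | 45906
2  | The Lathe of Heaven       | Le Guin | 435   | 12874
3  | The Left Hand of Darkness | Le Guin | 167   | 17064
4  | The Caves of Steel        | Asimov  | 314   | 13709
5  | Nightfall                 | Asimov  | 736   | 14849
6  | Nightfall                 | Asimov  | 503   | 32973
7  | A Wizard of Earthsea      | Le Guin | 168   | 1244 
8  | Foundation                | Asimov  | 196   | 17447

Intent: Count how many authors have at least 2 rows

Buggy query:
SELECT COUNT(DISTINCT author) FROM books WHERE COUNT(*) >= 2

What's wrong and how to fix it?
Bug: WHERE filters individual rows, not groups, so a group-level COUNT is invalid there

Fix: Use a subquery that GROUPs and filters with HAVING, then count its rows

Corrected query:
SELECT COUNT(*) FROM (SELECT author FROM books GROUP BY author HAVING COUNT(*) >= 2)

Result:
COUNT(*)
--------
2       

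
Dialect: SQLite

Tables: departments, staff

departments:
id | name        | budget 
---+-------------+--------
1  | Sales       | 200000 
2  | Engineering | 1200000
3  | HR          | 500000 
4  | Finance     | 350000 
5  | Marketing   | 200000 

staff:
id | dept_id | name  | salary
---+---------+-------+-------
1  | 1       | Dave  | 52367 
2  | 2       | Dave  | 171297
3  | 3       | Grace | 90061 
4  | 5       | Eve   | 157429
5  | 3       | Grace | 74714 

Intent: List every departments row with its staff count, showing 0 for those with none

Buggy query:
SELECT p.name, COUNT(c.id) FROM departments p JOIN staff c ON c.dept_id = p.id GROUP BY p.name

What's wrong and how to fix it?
Bug: An inner join excludes parents with zero children

Fix: Use LEFT JOIN so parents without children still appear (COUNT(c.id) gives 0)

Corrected query:
SELECT p.name, COUNT(c.id) FROM departments p LEFT JOIN staff c ON c.dept_id = p.id GROUP BY p.name

Result:
name        | COUNT(c.id)
------------+------------
Engineering | 1          
Finance     | 0          
HR          | 2          
Marketing   | 1          
Sales       | 1          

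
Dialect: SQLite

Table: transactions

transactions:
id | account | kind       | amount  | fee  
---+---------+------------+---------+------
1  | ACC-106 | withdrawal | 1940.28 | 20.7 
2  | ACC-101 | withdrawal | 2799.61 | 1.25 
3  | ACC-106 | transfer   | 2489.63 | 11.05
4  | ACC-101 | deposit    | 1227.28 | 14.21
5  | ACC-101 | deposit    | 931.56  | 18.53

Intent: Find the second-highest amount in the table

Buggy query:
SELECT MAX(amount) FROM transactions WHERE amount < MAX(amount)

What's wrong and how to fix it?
Bug: MAX(amount) on the right of the comparison is an aggregate-in-WHERE error

Fix: Put the inner MAX in a scalar subquery

Corrected query:
SELECT MAX(amount) FROM transactions WHERE amount < (SELECT MAX(amount) FROM transactions)

Result:
MAX(amount)
-----------
2489.63    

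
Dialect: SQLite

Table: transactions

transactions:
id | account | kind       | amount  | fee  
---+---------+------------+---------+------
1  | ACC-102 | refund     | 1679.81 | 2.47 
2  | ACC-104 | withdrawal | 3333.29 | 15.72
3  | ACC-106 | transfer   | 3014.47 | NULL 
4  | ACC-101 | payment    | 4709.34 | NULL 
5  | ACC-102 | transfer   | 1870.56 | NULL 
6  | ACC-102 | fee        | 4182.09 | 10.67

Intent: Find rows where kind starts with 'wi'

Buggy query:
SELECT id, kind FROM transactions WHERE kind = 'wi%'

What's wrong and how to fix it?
Bug: Wildcards only work with LIKE; '=' treats '%' as a literal character

Fix: Use LIKE for wildcard pattern matching

Corrected query:
SELECT id, kind FROM transactions WHERE kind LIKE 'wi%'

Result:
id | kind      
---+-----------
2  | withdrawal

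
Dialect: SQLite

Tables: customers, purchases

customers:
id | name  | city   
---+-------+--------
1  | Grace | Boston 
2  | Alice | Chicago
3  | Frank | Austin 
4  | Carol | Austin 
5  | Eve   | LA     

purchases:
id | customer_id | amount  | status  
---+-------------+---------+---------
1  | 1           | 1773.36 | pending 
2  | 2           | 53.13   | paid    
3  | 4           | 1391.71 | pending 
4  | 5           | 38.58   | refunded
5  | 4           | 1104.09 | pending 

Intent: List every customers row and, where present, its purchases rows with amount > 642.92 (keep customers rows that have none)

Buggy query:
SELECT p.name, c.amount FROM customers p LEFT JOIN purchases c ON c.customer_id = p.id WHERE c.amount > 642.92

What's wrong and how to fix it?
Bug: A WHERE condition on the right-hand table after LEFT JOIN drops unmatched parents

Fix: Move the right-table condition into the ON clause so unmatched parents are kept

Corrected query:
SELECT p.name, c.amount FROM customers p LEFT JOIN purchases c ON c.customer_id = p.id AND c.amount > 642.92

Result:
name  | amount 
------+--------
Grace | 1773.36
Alice | NULL   
Frank | NULL   
Carol | 1104.09
Carol | 1391.71
Eve   | NULL   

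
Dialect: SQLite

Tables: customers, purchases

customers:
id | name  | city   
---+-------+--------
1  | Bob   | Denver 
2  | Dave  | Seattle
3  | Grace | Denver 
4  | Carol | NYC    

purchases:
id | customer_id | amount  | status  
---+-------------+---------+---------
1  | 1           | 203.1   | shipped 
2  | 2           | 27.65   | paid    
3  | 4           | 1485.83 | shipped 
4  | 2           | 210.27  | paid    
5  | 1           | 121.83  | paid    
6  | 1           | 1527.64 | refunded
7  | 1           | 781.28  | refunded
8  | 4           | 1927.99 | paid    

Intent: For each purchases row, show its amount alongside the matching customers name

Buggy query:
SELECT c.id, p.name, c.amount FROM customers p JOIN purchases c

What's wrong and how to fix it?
Bug: JOIN with no ON clause produces a cartesian product; every purchases row pairs with every customers row

Fix: Specify the join condition linking the foreign key to the parent id

Corrected query:
SELECT c.id, p.name, c.amount FROM customers p JOIN purchases c ON c.customer_id = p.id

Result:
id | name  | amount 
---+-------+--------
1  | Bob   | 203.1  
2  | Dave  | 27.65  
3  | Carol | 1485.83
4  | Dave  | 210.27 
5  | Bob   | 121.83 
6  | Bob   | 1527.64
7  | Bob   | 781.28 
8  | Carol | 1927.99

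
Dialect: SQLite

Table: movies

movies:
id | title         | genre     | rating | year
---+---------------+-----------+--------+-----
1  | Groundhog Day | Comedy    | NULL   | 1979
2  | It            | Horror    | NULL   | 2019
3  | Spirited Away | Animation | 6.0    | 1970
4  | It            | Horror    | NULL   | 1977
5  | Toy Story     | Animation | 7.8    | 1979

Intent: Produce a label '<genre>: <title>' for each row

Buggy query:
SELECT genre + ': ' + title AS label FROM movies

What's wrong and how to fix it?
Bug: SQLite uses || for string concatenation; + coerces text to numbers (yielding 0)

Fix: Use the || operator for string concatenation

Corrected query:
SELECT genre || ': ' || title AS label FROM movies

Result:
label                   
------------------------
Comedy: Groundhog Day   
Horror: It              
Animation: Spirited Away
Horror: It              
Animation: Toy Story    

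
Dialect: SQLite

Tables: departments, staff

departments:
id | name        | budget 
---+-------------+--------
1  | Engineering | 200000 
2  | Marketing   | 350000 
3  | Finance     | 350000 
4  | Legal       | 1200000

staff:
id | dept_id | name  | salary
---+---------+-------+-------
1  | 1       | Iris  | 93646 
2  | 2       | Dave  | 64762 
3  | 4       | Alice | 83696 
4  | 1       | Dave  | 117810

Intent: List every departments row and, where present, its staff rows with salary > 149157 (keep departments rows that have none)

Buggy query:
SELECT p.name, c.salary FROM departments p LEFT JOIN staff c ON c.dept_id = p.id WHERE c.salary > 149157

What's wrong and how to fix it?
Bug: A WHERE condition on the right-hand table after LEFT JOIN drops unmatched parents

Fix: Put 'c.salary > 149157' in the JOIN's ON clause instead of WHERE

Corrected query:
SELECT p.name, c.salary FROM departments p LEFT JOIN staff c ON c.dept_id = p.id AND c.salary > 149157

Result:
name        | salary
------------+-------
Engineering | NULL  
Marketing   | NULL  
Finance     | NULL  
Legal       | NULL  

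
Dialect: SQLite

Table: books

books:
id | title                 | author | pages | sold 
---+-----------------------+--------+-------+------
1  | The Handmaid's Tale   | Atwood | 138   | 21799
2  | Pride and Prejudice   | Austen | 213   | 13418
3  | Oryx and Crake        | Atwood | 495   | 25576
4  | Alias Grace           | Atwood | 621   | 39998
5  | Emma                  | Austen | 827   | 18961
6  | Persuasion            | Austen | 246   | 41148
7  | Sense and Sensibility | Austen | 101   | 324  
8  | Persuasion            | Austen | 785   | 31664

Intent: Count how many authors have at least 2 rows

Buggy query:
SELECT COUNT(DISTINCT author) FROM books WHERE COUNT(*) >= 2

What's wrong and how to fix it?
Bug: COUNT(*) cannot appear in WHERE; the per-group count doesn't exist yet

Fix: Use a subquery that GROUPs and filters with HAVING, then count its rows

Corrected query:
SELECT COUNT(*) FROM (SELECT author FROM books GROUP BY author HAVING COUNT(*) >= 2)

Result:
COUNT(*)
--------
2       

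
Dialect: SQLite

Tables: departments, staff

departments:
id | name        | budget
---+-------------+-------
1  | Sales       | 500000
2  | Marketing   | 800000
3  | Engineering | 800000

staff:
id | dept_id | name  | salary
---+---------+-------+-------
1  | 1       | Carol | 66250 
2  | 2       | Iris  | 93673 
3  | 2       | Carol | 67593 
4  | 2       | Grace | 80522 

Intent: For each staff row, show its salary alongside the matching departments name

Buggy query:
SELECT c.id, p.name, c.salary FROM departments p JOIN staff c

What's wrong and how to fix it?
Bug: Missing join condition: each staff row is matched to all departments rows instead of just its own

Fix: Specify the join condition linking the foreign key to the parent id

Corrected query:
SELECT c.id, p.name, c.salary FROM departments p JOIN staff c ON c.dept_id = p.id

Result:
id | name      | salary
---+-----------+-------
1  | Sales     | 66250 
2  | Marketing | 93673 
3  | Marketing | 67593 
4  | Marketing | 80522 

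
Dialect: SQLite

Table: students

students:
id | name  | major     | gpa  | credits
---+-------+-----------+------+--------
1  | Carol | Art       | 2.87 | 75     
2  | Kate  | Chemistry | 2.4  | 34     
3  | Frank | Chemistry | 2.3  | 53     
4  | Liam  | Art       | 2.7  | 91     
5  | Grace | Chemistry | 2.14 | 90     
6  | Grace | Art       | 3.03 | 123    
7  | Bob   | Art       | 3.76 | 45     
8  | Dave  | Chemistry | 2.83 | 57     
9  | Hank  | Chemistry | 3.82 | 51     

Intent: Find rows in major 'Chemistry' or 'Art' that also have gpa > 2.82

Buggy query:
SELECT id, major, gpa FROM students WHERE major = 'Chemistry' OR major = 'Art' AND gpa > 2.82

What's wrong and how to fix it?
Bug: AND binds tighter than OR, so this parses as major = 'Chemistry' OR (major = 'Art' AND gpa > 2.82)

Fix: Group the OR with parentheses (or use IN), then AND the threshold

Corrected query:
SELECT id, major, gpa FROM students WHERE (major = 'Chemistry' OR major = 'Art') AND gpa > 2.82

Result:
id | major     | gpa 
---+-----------+-----
1  | Art       | 2.87
6  | Art       | 3.03
7  | Art       | 3.76
8  | Chemistry | 2.83
9  | Chemistry | 3.82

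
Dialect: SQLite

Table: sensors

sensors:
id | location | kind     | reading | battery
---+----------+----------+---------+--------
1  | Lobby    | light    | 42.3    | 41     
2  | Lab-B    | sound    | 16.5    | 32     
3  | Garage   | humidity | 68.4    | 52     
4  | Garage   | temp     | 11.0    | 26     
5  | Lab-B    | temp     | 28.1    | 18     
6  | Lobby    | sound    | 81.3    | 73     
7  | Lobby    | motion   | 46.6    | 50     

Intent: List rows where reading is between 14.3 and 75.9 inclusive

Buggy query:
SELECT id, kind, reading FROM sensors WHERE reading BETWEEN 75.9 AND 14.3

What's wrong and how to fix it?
Bug: The bounds are reversed; BETWEEN a AND b requires a <= b to match anything

Fix: Write BETWEEN 14.3 AND 75.9

Corrected query:
SELECT id, kind, reading FROM sensors WHERE reading BETWEEN 14.3 AND 75.9

Result:
id | kind     | reading
---+----------+--------
1  | light    | 42.3   
2  | sound    | 16.5   
3  | humidity | 68.4   
5  | temp     | 28.1   
7  | motion   | 46.6   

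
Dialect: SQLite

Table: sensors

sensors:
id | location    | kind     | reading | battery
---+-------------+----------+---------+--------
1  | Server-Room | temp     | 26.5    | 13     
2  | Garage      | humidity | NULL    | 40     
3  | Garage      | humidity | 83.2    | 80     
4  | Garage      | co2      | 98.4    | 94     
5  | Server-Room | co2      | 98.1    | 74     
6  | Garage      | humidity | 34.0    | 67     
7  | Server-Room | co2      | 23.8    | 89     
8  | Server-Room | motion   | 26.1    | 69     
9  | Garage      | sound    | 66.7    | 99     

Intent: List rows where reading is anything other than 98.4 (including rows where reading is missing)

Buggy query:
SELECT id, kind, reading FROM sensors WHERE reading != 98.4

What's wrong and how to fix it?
Bug: Inequality against NULL is unknown, not true; rows with NULL are dropped

Fix: Handle NULL separately with IS NULL alongside the inequality

Corrected query:
SELECT id, kind, reading FROM sensors WHERE reading != 98.4 OR reading IS NULL

Result:
id | kind     | reading
---+----------+--------
1  | temp     | 26.5   
2  | humidity | NULL   
3  | humidity | 83.2   
5  | co2      | 98.1   
6  | humidity | 34     
7  | co2      | 23.8   
8  | motion   | 26.1   
9  | sound    | 66.7   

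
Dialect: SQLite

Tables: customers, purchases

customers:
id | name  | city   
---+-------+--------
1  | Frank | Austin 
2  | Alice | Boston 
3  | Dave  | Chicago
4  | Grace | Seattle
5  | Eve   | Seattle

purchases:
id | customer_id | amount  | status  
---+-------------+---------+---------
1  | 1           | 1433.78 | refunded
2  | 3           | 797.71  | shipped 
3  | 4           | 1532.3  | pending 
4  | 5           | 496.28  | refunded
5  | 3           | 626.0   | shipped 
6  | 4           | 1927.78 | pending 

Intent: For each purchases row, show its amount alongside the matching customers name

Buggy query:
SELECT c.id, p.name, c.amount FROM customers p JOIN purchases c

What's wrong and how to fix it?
Bug: JOIN with no ON clause produces a cartesian product; every purchases row pairs with every customers row

Fix: Add ON c.customer_id = p.id to the JOIN

Corrected query:
SELECT c.id, p.name, c.amount FROM customers p JOIN purchases c ON c.customer_id = p.id

Result:
id | name  | amount 
---+-------+--------
1  | Frank | 1433.78
2  | Dave  | 797.71 
3  | Grace | 1532.3 
4  | Eve   | 496.28 
5  | Dave  | 626    
6  | Grace | 1927.78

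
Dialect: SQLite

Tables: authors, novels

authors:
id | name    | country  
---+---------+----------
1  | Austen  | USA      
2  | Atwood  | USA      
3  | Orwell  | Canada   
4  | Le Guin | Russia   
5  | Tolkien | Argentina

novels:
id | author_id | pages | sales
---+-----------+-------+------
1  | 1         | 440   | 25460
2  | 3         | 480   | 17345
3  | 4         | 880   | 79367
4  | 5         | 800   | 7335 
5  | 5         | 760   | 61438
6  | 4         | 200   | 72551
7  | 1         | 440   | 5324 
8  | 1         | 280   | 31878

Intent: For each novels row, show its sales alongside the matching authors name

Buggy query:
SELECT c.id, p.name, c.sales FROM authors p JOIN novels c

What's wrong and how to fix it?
Bug: Missing join condition: each novels row is matched to all authors rows instead of just its own

Fix: Add ON c.author_id = p.id to the JOIN

Corrected query:
SELECT c.id, p.name, c.sales FROM authors p JOIN novels c ON c.author_id = p.id

Result:
id | name    | sales
---+---------+------
1  | Austen  | 25460
2  | Orwell  | 17345
3  | Le Guin | 79367
4  | Tolkien | 7335 
5  | Tolkien | 61438
6  | Le Guin | 72551
7  | Austen  | 5324 
8  | Austen  | 31878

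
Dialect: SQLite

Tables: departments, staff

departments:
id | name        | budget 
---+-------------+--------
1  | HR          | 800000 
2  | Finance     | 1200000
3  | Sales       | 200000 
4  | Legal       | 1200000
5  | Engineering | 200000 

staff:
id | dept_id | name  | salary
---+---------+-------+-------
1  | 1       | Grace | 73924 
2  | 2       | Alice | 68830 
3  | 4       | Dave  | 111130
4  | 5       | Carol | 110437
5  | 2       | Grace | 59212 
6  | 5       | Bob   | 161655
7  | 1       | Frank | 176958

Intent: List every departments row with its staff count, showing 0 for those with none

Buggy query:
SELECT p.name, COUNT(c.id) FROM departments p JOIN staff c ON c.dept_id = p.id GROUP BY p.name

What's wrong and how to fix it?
Bug: INNER JOIN drops departments rows that have no matching staff rows

Fix: Use LEFT JOIN so parents without children still appear (COUNT(c.id) gives 0)

Corrected query:
SELECT p.name, COUNT(c.id) FROM departments p LEFT JOIN staff c ON c.dept_id = p.id GROUP BY p.name

Result:
name        | COUNT(c.id)
------------+------------
Engineering | 2          
Finance     | 2          
HR          | 2          
Legal       | 1          
Sales       | 0          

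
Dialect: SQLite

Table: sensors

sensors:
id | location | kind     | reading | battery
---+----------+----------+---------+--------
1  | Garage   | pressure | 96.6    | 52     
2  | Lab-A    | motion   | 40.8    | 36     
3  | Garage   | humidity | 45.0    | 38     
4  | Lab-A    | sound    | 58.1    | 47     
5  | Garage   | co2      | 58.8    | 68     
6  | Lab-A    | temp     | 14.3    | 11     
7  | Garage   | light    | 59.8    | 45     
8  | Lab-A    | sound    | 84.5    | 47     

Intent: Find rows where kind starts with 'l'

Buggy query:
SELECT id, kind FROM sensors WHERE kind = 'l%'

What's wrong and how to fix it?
Bug: Wildcards only work with LIKE; '=' treats '%' as a literal character

Fix: Replace '=' with LIKE so 'l%' is treated as a pattern

Corrected query:
SELECT id, kind FROM sensors WHERE kind LIKE 'l%'

Result:
id | kind 
---+------
7  | light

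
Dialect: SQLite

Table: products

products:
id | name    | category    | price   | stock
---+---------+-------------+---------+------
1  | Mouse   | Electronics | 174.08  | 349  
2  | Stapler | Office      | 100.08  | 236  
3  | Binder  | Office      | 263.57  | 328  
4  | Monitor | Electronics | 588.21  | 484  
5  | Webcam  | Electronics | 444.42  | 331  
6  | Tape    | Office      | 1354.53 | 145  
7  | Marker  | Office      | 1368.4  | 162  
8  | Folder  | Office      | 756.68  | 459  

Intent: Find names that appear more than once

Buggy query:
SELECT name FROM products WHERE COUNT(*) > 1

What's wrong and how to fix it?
Bug: WHERE can't reference COUNT(*); aggregates are computed after WHERE

Fix: GROUP BY name, then filter groups with HAVING COUNT(*) > 1

Corrected query:
SELECT name FROM products GROUP BY name HAVING COUNT(*) > 1

Result:
(no rows)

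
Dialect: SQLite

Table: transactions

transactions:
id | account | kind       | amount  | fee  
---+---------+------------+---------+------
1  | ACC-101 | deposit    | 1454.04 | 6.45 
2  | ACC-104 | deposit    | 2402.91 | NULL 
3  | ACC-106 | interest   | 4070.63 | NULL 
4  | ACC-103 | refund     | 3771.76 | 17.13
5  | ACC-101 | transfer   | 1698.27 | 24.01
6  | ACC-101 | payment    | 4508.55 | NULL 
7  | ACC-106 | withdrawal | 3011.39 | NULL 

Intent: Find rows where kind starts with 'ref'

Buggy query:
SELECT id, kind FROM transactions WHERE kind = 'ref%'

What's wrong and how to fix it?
Bug: Wildcards only work with LIKE; '=' treats '%' as a literal character

Fix: Use LIKE for wildcard pattern matching

Corrected query:
SELECT id, kind FROM transactions WHERE kind LIKE 'ref%'

Result:
id | kind  
---+-------
4  | refund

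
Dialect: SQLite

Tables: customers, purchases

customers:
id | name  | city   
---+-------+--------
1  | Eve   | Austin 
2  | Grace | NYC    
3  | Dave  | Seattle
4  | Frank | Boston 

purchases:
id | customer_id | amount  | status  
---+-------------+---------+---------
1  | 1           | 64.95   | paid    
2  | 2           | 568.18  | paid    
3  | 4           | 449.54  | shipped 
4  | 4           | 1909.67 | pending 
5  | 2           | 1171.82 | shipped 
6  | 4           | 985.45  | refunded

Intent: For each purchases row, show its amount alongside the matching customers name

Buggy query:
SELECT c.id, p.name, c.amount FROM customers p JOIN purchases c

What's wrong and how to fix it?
Bug: JOIN with no ON clause produces a cartesian product; every purchases row pairs with every customers row

Fix: Specify the join condition linking the foreign key to the parent id

Corrected query:
SELECT c.id, p.name, c.amount FROM customers p JOIN purchases c ON c.customer_id = p.id

Result:
id | name  | amount 
---+-------+--------
1  | Eve   | 64.95  
2  | Grace | 568.18 
3  | Frank | 449.54 
4  | Frank | 1909.67
5  | Grace | 1171.82
6  | Frank | 985.45 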